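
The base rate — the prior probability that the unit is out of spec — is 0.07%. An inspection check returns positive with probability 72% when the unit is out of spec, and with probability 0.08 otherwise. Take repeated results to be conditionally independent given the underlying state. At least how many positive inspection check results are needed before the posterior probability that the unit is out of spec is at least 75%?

Prior odds: 0.0007 ÷ 0.9993 = 7/9993.
Likelihood ratio of a positive result = 0.72/0.08 = 9.
Target posterior odds = 0.75/0.25 = 3.
Need (7/9993) × 9ⁿ ≥ 3, i.e. 9ⁿ ≥ 29979/7.
9³ = 729 falls short of 29979/7 but 9⁴ = 6561 reaches it, so n = 4.

4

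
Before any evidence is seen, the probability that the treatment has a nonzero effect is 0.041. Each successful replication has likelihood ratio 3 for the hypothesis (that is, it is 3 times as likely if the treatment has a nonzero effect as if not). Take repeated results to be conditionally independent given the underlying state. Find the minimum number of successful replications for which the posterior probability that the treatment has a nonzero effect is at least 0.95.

6

Prior odds = 0.041/0.959 = 41/959.
Likelihood ratio per successful replication = 3.
Target odds: 0.95 ÷ 0.05 = 19.
Require 3ⁿ ≥ 19 ÷ (41/959) = 18221/41.
3⁵ = 243 falls short of 18221/41 but 3⁶ = 729 reaches it, so n = 6.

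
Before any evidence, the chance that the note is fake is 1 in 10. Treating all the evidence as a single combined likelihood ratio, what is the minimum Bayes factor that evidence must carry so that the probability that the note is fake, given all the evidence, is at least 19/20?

Prior odds = 0.1/0.9 = 1/9.
Target odds = 0.95/0.05 = 19.
Required Bayes factor = 19 ÷ (1/9) = 171.

171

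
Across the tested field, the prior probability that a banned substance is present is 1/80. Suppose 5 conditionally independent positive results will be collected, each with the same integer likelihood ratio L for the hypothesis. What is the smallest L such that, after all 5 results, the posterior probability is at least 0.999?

10

Prior odds = 0.0125/0.9875 = 1/79.
Target odds = 0.999/0.001 = 999.
Need L⁵ ≥ 999 ÷ (1/79) = 78921.
9⁵ = 59049 < 78921 ≤ 100000 = 10⁵, so L = 10.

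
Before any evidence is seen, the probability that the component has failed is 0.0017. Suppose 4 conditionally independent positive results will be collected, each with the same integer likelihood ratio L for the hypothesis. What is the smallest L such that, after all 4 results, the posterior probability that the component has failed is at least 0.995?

19

Prior odds = 0.0017/0.9983 = 17/9983.
Target odds = 0.995/0.005 = 199.
Need L⁴ ≥ 199 ÷ (17/9983) = 1986617/17.
18⁴ = 104976 < 1986617/17 ≤ 130321 = 19⁴, so L = 19.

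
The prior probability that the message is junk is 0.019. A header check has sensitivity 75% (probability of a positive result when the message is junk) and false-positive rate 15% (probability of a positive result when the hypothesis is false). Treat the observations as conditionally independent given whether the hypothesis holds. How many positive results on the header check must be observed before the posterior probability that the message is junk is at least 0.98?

5

Prior odds = 0.019/0.981 = 19/981.
Likelihood ratio of a positive result = 0.75/0.15 = 5.
Target posterior odds = 0.98/0.02 = 49.
Require 5ⁿ ≥ 49 ÷ (19/981) = 48069/19.
5⁴ = 625 falls short of 48069/19 but 5⁵ = 3125 reaches it, so n = 5.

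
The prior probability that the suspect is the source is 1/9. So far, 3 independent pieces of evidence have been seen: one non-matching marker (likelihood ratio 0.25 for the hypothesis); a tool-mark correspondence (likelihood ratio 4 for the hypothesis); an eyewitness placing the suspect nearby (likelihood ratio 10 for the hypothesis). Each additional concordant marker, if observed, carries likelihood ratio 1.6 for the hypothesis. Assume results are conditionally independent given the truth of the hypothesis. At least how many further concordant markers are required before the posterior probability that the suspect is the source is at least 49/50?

8

Prior odds = (1/9)/(8/9) = 0.125.
Combined Bayes factor of the evidence already in hand = 0.25 × 4 × 10 = 10.
Odds after that evidence = 0.125 × 10 = 1.25.
Target odds = 0.98/0.02 = 49.
Need 1.6ⁿ ≥ 49 ÷ 1.25 = 39.2.
1.6⁷ = 2097152/78125 falls short of 39.2 but 1.6⁸ = 16777216/390625 reaches it, so n = 8.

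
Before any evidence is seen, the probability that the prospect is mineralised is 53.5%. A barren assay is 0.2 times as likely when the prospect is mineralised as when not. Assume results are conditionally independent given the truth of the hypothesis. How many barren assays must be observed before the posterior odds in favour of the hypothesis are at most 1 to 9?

2

Prior odds = 0.535/0.465 = 107/93.
Likelihood ratio per barren assay = 0.2.
Target odds = 1/9.
Require 0.2ⁿ ≤ 1/9 ÷ (107/93) = 31/321.
0.2¹ = 0.2 is still above 31/321 but 0.2² = 0.04 is at or below it, so n = 2.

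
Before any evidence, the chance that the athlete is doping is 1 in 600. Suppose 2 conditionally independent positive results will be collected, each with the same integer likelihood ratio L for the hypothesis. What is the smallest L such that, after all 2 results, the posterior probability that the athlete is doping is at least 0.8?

49

Prior odds = (1/600)/(599/600) = 1/599.
Target odds = 0.8/0.2 = 4.
Need L² ≥ 4 ÷ (1/599) = 2396.
48² = 2304 < 2396 ≤ 2401 = 49², so L = 49.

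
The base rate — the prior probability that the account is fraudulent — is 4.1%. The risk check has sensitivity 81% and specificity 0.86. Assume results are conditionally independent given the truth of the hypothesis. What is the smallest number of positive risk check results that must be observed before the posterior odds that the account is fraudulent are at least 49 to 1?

5

Prior odds: 0.041 ÷ 0.959 = 41/959.
False-positive rate = 1 − 0.86 = 0.14; likelihood ratio of a positive = 0.81/0.14 = 81/14.
Target odds = 49.
Require (81/14)ⁿ ≥ 49 ÷ (41/959) = 46991/41.
(81/14)⁴ = 43046721/38416 falls short of 46991/41 but (81/14)⁵ ≈6483.13 reaches it, so n = 5.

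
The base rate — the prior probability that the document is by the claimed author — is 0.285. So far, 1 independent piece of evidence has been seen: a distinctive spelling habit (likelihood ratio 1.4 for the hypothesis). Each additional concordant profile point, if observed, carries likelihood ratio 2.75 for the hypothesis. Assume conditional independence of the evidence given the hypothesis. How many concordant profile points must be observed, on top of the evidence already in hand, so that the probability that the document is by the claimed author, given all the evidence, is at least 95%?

4

Prior odds = 0.285/0.715 = 57/143.
Bayes factor of the evidence already in hand = 1.4.
Odds after that evidence = (57/143) × 1.4 = 399/715.
Target odds = 0.95/0.05 = 19.
Need 2.75ⁿ ≥ 19 ÷ (399/715) = 715/21.
2.75³ = 20.796875 falls short of 715/21 but 2.75⁴ = 57.19140625 reaches it, so n = 4.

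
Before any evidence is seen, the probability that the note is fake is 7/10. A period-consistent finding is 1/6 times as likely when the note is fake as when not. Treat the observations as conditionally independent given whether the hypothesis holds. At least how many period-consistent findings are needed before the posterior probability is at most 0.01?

Prior odds: 0.7 ÷ 0.3 = 7/3.
Likelihood ratio per period-consistent finding = 1/6.
Target odds: 0.01 ÷ 0.99 = 1/99.
Require (1/6)ⁿ ≤ 1/99 ÷ (7/3) = 1/231.
(1/6)³ = 1/216 is still above 1/231 but (1/6)⁴ = 1/1296 is at or below it, so n = 4.

4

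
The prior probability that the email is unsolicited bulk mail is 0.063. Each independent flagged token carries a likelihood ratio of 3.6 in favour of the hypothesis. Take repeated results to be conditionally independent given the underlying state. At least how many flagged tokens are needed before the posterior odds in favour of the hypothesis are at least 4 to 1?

4

Prior odds = 0.063/0.937 = 63/937.
Likelihood ratio per flagged token = 3.6.
Target odds = 4.
Require 3.6ⁿ ≥ 4 ÷ (63/937) = 3748/63.
3.6³ = 46.656 falls short of 3748/63 but 3.6⁴ = 167.9616 reaches it, so n = 4.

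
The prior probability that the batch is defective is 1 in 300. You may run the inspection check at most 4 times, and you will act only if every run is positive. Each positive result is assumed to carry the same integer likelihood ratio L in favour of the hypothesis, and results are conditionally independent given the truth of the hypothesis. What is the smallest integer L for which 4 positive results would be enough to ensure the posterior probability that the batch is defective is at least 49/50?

Prior odds = (1/300)/(299/300) = 1/299.
Target odds = 0.98/0.02 = 49.
Need L⁴ ≥ 49 ÷ (1/299) = 14651.
11⁴ = 14641 < 14651 ≤ 20736 = 12⁴, so L = 12.

12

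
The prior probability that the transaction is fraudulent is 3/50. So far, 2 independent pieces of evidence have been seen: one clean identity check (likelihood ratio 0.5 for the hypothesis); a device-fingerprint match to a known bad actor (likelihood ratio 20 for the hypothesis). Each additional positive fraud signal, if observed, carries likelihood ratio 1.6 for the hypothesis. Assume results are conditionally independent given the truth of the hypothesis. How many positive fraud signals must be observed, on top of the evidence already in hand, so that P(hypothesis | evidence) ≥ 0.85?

5

Prior odds = 0.06/0.94 = 3/47.
Combined Bayes factor of the evidence already in hand = 0.5 × 20 = 10.
Odds after that evidence = (3/47) × 10 = 30/47.
Target odds = 0.85/0.15 = 17/3.
Need 1.6ⁿ ≥ 17/3 ÷ (30/47) = 799/90.
1.6⁴ = 6.5536 falls short of 799/90 but 1.6⁵ = 10.48576 reaches it, so n = 5.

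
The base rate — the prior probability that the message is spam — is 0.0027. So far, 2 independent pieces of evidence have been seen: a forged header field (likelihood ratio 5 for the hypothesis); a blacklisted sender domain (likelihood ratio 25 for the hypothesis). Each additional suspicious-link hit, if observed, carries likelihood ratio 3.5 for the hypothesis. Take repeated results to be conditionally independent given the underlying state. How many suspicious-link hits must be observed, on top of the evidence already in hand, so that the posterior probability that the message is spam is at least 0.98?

Prior odds = 0.0027/0.9973 = 27/9973.
Combined Bayes factor of the evidence already in hand = 5 × 25 = 125.
Odds after that evidence = (27/9973) × 125 = 3375/9973.
Target odds = 0.98/0.02 = 49.
Need 3.5ⁿ ≥ 49 ÷ (3375/9973) = 488677/3375.
3.5³ = 42.875 falls short of 488677/3375 but 3.5⁴ = 150.0625 reaches it, so n = 4.

4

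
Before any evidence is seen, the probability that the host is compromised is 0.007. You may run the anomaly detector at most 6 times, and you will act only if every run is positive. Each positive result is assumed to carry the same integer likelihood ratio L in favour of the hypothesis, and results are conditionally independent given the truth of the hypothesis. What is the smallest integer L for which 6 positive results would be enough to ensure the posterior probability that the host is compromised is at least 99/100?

Prior odds = 0.007/0.993 = 7/993.
Target odds = 0.99/0.01 = 99.
Need L⁶ ≥ 99 ÷ (7/993) = 98307/7.
4⁶ = 4096 < 98307/7 ≤ 15625 = 5⁶, so L = 5.

5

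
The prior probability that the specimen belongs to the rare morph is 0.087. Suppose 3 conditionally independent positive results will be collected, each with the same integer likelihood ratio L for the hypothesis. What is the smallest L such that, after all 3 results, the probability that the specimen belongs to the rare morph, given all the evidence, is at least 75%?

Prior odds = 0.087/0.913 = 87/913.
Target odds = 0.75/0.25 = 3.
Need L³ ≥ 3 ÷ (87/913) = 913/29.
3³ = 27 < 913/29 ≤ 64 = 4³, so L = 4.

4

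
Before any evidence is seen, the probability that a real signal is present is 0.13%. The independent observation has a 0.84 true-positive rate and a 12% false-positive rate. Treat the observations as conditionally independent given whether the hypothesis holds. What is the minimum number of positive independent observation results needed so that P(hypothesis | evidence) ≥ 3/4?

4

Prior odds = 0.0013/0.9987 = 13/9987.
Likelihood ratio of a positive result = 0.84/0.12 = 7.
Target posterior odds = 0.75/0.25 = 3.
Need (13/9987) × 7ⁿ ≥ 3, i.e. 7ⁿ ≥ 29961/13.
7³ = 343 falls short of 29961/13 but 7⁴ = 2401 reaches it, so n = 4.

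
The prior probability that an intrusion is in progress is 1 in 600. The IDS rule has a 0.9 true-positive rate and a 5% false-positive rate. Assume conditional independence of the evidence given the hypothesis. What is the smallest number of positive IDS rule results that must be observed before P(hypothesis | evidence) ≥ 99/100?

Prior odds = (1/600)/(599/600) = 1/599.
Likelihood ratio of a positive result = 0.9/0.05 = 18.
Target odds: 0.99 ÷ 0.01 = 99.
Need (1/599) × 18ⁿ ≥ 99, i.e. 18ⁿ ≥ 59301.
18³ = 5832 falls short of 59301 but 18⁴ = 104976 reaches it, so n = 4.

4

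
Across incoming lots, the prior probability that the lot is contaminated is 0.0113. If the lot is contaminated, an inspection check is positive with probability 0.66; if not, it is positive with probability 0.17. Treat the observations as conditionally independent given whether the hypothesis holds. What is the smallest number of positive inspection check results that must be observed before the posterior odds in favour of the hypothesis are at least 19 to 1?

Prior odds = 0.0113/0.9887 = 113/9887.
Likelihood ratio of a positive = 0.66/0.17 = 66/17.
Target odds = 19.
Need (113/9887) × (66/17)ⁿ ≥ 19, i.e. (66/17)ⁿ ≥ 187853/113.
(66/17)⁵ ≈882.013 falls short of 187853/113 but (66/17)⁶ ≈3424.29 reaches it, so n = 6.

6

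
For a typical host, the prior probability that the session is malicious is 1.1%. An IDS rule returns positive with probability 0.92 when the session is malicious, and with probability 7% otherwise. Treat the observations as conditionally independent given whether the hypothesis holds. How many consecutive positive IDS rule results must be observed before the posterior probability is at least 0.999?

5

Prior odds = 0.011/0.989 = 11/989.
Likelihood ratio of a positive result = 0.92/0.07 = 92/7.
Target odds: 0.999 ÷ 0.001 = 999.
Need (11/989) × (92/7)ⁿ ≥ 999, i.e. (92/7)ⁿ ≥ 988011/11.
(92/7)⁴ = 71639296/2401 falls short of 988011/11 but (92/7)⁵ ≈392147 reaches it, so n = 5.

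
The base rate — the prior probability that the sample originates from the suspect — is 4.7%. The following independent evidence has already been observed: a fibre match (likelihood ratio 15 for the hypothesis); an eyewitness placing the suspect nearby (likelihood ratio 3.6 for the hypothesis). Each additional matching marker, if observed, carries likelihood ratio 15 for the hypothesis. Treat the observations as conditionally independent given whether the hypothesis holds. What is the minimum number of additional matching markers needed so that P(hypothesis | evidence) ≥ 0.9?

1

Prior odds = 0.047/0.953 = 47/953.
Combined Bayes factor of the evidence already in hand = 15 × 3.6 = 54.
Odds after that evidence = (47/953) × 54 = 2538/953.
Target odds = 0.9/0.1 = 9.
Need 15ⁿ ≥ 9 ÷ (2538/953) = 953/282.
15¹ = 15, which meets the required 953/282; so n = 1.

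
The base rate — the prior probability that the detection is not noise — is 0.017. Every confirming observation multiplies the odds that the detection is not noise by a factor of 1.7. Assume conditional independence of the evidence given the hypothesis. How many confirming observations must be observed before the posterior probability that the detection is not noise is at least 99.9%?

21

Prior odds = 0.017/0.983 = 17/983.
Likelihood ratio per confirming observation = 1.7.
Target posterior odds = 0.999/0.001 = 999.
Need (17/983) × 1.7ⁿ ≥ 999, i.e. 1.7ⁿ ≥ 982017/17.
1.7²⁰ ≈40642.3 falls short of 982017/17 but 1.7²¹ ≈69091.9 reaches it, so n = 21.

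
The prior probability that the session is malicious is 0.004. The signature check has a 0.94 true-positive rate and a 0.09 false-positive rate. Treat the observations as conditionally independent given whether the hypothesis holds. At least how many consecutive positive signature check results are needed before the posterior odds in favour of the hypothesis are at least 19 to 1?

4

Prior odds = 0.004/0.996 = 1/249.
Likelihood ratio of a positive result = 0.94/0.09 = 94/9.
Target odds = 19.
Need (1/249) × (94/9)ⁿ ≥ 19, i.e. (94/9)ⁿ ≥ 4731.
(94/9)³ = 830584/729 falls short of 4731 but (94/9)⁴ = 78074896/6561 reaches it, so n = 4.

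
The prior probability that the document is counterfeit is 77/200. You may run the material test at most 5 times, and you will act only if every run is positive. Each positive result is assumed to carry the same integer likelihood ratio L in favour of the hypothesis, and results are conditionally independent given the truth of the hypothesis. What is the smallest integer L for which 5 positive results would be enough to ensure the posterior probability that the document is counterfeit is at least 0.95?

Prior odds = 0.385/0.615 = 77/123.
Target odds = 0.95/0.05 = 19.
Need L⁵ ≥ 19 ÷ (77/123) = 2337/77.
1⁵ = 1 < 2337/77 ≤ 32 = 2⁵, so L = 2.

2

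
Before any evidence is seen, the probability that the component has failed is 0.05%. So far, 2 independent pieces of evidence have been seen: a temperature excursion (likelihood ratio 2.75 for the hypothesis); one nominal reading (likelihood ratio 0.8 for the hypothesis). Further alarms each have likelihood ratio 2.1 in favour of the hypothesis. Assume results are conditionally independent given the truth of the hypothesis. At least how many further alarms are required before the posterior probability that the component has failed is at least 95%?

14

Prior odds = 0.0005/0.9995 = 1/1999.
Combined Bayes factor of the evidence already in hand = 2.75 × 0.8 = 2.2.
Odds after that evidence = (1/1999) × 2.2 = 11/9995.
Target odds = 0.95/0.05 = 19.
Need 2.1ⁿ ≥ 19 ÷ (11/9995) = 189905/11.
2.1¹³ ≈15447.2 falls short of 189905/11 but 2.1¹⁴ ≈32439.2 reaches it, so n = 14.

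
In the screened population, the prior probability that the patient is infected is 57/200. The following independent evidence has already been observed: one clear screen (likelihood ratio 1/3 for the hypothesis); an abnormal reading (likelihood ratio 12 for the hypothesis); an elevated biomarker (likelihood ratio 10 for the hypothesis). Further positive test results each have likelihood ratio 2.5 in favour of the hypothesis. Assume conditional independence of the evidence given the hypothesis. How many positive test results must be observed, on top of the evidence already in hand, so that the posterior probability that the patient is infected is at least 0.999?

5

Prior odds = 0.285/0.715 = 57/143.
Combined Bayes factor of the evidence already in hand = (1/3) × 12 × 10 = 40.
Odds after that evidence = (57/143) × 40 = 2280/143.
Target odds = 0.999/0.001 = 999.
Need 2.5ⁿ ≥ 999 ÷ (2280/143) = 47619/760.
2.5⁴ = 39.0625 falls short of 47619/760 but 2.5⁵ = 97.65625 reaches it, so n = 5.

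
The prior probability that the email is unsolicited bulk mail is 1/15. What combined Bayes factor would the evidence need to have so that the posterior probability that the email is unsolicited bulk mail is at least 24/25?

Prior odds = (1/15)/(14/15) = 1/14.
Target odds = 0.96/0.04 = 24.
Required Bayes factor = 24 ÷ (1/14) = 336.

336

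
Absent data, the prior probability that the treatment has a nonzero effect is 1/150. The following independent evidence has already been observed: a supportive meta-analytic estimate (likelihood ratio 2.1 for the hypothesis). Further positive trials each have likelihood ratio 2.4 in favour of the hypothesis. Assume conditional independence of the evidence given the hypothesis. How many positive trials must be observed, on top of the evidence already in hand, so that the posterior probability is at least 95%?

9

Prior odds = (1/150)/(149/150) = 1/149.
Bayes factor of the evidence already in hand = 2.1.
Odds after that evidence = (1/149) × 2.1 = 21/1490.
Target odds = 0.95/0.05 = 19.
Need 2.4ⁿ ≥ 19 ÷ (21/1490) = 28310/21.
2.4⁸ = 429981696/390625 falls short of 28310/21 but 2.4⁹ ≈2641.81 reaches it, so n = 9.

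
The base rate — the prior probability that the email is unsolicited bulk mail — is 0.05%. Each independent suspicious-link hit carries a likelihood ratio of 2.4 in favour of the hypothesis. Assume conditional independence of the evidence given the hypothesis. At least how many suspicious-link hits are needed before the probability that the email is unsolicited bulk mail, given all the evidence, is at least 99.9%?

Prior odds: 0.0005 ÷ 0.9995 = 1/1999.
Likelihood ratio per suspicious-link hit = 2.4.
Target posterior odds = 0.999/0.001 = 999.
Need (1/1999) × 2.4ⁿ ≥ 999, i.e. 2.4ⁿ ≥ 1997001.
2.4¹⁶ ≈1.21166e+06 falls short of 1997001 but 2.4¹⁷ ≈2.90798e+06 reaches it, so n = 17.

17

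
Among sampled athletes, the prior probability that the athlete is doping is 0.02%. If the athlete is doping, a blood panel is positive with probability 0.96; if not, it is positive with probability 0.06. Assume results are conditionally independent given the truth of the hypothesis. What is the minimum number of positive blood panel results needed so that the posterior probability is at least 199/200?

Prior odds: 0.0002 ÷ 0.9998 = 1/4999.
Likelihood ratio of a positive = 0.96/0.06 = 16.
Target posterior odds = 0.995/0.005 = 199.
Require 16ⁿ ≥ 199 ÷ (1/4999) = 994801.
16⁴ = 65536 falls short of 994801 but 16⁵ = 1048576 reaches it, so n = 5.

5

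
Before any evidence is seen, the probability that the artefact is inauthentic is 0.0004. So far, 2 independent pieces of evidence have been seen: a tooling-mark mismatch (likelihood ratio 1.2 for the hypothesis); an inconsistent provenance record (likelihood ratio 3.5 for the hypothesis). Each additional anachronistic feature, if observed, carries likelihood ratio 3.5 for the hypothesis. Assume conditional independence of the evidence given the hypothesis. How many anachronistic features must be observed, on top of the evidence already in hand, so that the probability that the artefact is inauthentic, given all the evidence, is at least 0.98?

Prior odds = 0.0004/0.9996 = 1/2499.
Combined Bayes factor of the evidence already in hand = 1.2 × 3.5 = 4.2.
Odds after that evidence = (1/2499) × 4.2 = 1/595.
Target odds = 0.98/0.02 = 49.
Need 3.5ⁿ ≥ 49 ÷ (1/595) = 29155.
3.5⁸ = 5764801/256 falls short of 29155 but 3.5⁹ = 40353607/512 reaches it, so n = 9.

9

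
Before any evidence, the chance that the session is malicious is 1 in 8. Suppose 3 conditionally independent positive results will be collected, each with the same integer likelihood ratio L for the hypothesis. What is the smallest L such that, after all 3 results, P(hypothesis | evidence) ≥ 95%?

Prior odds = 0.125/0.875 = 1/7.
Target odds = 0.95/0.05 = 19.
Need L³ ≥ 19 ÷ (1/7) = 133.
5³ = 125 < 133 ≤ 216 = 6³, so L = 6.

6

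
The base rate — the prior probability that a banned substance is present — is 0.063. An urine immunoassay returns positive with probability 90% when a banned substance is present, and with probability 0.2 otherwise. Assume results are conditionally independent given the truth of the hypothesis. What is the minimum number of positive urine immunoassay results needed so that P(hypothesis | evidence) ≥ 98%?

5

Prior odds: 0.063 ÷ 0.937 = 63/937.
Likelihood ratio of a positive result = 0.9/0.2 = 4.5.
Target odds: 0.98 ÷ 0.02 = 49.
Need (63/937) × 4.5ⁿ ≥ 49, i.e. 4.5ⁿ ≥ 6559/9.
4.5⁴ = 410.0625 falls short of 6559/9 but 4.5⁵ = 1845.28125 reaches it, so n = 5.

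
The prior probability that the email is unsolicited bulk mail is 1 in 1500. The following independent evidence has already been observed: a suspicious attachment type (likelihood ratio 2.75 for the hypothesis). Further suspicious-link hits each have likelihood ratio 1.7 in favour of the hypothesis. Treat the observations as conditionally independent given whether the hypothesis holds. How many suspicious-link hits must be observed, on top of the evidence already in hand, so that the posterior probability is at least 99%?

21

Prior odds = (1/1500)/(1499/1500) = 1/1499.
Bayes factor of the evidence already in hand = 2.75.
Odds after that evidence = (1/1499) × 2.75 = 11/5996.
Target odds = 0.99/0.01 = 99.
Need 1.7ⁿ ≥ 99 ÷ (11/5996) = 53964.
1.7²⁰ ≈40642.3 falls short of 53964 but 1.7²¹ ≈69091.9 reaches it, so n = 21.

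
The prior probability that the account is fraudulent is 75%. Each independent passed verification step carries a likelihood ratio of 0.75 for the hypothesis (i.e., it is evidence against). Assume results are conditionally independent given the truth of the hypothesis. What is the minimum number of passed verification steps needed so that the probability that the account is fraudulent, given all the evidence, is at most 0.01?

Prior odds = 0.75/0.25 = 3.
Likelihood ratio per passed verification step = 0.75.
Target odds: 0.01 ÷ 0.99 = 1/99.
Need 3 × 0.75ⁿ ≤ 1/99, i.e. 0.75ⁿ ≤ 1/297.
0.75¹⁹ ≈0.00422828 is still above 1/297 but 0.75²⁰ ≈0.00317121 is at or below it, so n = 20.

20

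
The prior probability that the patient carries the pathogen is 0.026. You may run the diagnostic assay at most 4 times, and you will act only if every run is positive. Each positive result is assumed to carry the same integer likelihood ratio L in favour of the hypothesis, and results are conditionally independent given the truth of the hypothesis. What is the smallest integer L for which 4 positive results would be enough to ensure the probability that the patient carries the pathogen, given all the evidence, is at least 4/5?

Prior odds = 0.026/0.974 = 13/487.
Target odds = 0.8/0.2 = 4.
Need L⁴ ≥ 4 ÷ (13/487) = 1948/13.
3⁴ = 81 < 1948/13 ≤ 256 = 4⁴, so L = 4.

4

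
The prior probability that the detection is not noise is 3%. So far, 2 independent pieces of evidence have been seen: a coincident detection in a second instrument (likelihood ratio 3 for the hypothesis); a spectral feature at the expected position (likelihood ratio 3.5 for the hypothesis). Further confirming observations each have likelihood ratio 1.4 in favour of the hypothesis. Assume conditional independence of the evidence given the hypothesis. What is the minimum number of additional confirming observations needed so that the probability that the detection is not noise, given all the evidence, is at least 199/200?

20

Prior odds = 0.03/0.97 = 3/97.
Combined Bayes factor of the evidence already in hand = 3 × 3.5 = 10.5.
Odds after that evidence = (3/97) × 10.5 = 63/194.
Target odds = 0.995/0.005 = 199.
Need 1.4ⁿ ≥ 199 ÷ (63/194) = 38606/63.
1.4¹⁹ ≈597.63 falls short of 38606/63 but 1.4²⁰ ≈836.683 reaches it, so n = 20.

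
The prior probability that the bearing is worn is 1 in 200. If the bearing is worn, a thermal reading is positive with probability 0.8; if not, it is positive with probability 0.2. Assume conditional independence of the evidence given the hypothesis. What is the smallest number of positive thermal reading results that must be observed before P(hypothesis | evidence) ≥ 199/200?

8

Prior odds = 0.005/0.995 = 1/199.
Likelihood ratio of a positive = 0.8/0.2 = 4.
Target odds: 0.995 ÷ 0.005 = 199.
Require 4ⁿ ≥ 199 ÷ (1/199) = 39601.
4⁷ = 16384 falls short of 39601 but 4⁸ = 65536 reaches it, so n = 8.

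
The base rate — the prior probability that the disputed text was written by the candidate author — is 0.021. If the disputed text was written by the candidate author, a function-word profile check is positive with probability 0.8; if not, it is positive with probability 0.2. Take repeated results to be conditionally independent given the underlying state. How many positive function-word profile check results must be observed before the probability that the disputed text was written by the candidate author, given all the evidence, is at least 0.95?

5

Prior odds: 0.021 ÷ 0.979 = 21/979.
Likelihood ratio of a positive = 0.8/0.2 = 4.
Target posterior odds = 0.95/0.05 = 19.
Need (21/979) × 4ⁿ ≥ 19, i.e. 4ⁿ ≥ 18601/21.
4⁴ = 256 falls short of 18601/21 but 4⁵ = 1024 reaches it, so n = 5.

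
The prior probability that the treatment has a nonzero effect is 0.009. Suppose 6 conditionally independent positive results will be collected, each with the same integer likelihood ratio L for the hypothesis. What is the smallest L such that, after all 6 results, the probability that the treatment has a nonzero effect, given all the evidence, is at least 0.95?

Prior odds = 0.009/0.991 = 9/991.
Target odds = 0.95/0.05 = 19.
Need L⁶ ≥ 19 ÷ (9/991) = 18829/9.
3⁶ = 729 < 18829/9 ≤ 4096 = 4⁶, so L = 4.

4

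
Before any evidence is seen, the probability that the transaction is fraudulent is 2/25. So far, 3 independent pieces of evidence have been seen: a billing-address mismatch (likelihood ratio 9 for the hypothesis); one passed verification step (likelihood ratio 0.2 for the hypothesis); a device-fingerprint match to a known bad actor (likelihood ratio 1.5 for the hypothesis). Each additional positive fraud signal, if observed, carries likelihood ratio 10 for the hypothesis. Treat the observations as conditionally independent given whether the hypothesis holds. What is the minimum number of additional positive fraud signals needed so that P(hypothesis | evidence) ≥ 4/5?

2

Prior odds = 0.08/0.92 = 2/23.
Combined Bayes factor of the evidence already in hand = 9 × 0.2 × 1.5 = 2.7.
Odds after that evidence = (2/23) × 2.7 = 27/115.
Target odds = 0.8/0.2 = 4.
Need 10ⁿ ≥ 4 ÷ (27/115) = 460/27.
10¹ = 10 falls short of 460/27 but 10² = 100 reaches it, so n = 2.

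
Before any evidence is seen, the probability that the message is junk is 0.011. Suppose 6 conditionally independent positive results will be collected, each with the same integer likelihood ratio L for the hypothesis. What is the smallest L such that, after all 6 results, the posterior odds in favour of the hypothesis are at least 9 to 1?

Prior odds = 0.011/0.989 = 11/989.
Target odds = 9.
Need L⁶ ≥ 9 ÷ (11/989) = 8901/11.
3⁶ = 729 < 8901/11 ≤ 4096 = 4⁶, so L = 4.

4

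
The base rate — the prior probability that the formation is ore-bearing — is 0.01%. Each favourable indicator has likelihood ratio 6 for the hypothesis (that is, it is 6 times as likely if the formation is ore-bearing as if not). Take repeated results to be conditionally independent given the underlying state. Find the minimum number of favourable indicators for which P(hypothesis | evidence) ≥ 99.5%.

9

Prior odds = 0.0001/0.9999 = 1/9999.
Likelihood ratio per favourable indicator = 6.
Target odds: 0.995 ÷ 0.005 = 199.
Need (1/9999) × 6ⁿ ≥ 199, i.e. 6ⁿ ≥ 1989801.
6⁸ = 1679616 falls short of 1989801 but 6⁹ = 10077696 reaches it, so n = 9.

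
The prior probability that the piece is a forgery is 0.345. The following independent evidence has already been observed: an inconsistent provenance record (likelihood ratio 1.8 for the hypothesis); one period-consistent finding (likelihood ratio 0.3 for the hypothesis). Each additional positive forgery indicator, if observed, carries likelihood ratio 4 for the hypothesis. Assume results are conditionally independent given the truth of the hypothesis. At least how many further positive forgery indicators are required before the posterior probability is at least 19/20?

Prior odds = 0.345/0.655 = 69/131.
Combined Bayes factor of the evidence already in hand = 1.8 × 0.3 = 0.54.
Odds after that evidence = (69/131) × 0.54 = 1863/6550.
Target odds = 0.95/0.05 = 19.
Need 4ⁿ ≥ 19 ÷ (1863/6550) = 124450/1863.
4³ = 64 falls short of 124450/1863 but 4⁴ = 256 reaches it, so n = 4.

4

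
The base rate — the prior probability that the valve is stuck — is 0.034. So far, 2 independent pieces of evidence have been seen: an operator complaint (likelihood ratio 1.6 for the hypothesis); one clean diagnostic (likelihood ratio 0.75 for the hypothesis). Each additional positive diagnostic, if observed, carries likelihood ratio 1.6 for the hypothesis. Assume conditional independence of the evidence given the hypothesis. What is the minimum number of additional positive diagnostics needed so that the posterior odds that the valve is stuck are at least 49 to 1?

Prior odds = 0.034/0.966 = 17/483.
Combined Bayes factor of the evidence already in hand = 1.6 × 0.75 = 1.2.
Odds after that evidence = (17/483) × 1.2 = 34/805.
Target odds = 49.
Need 1.6ⁿ ≥ 49 ÷ (34/805) = 39445/34.
1.6¹⁵ ≈1152.92 falls short of 39445/34 but 1.6¹⁶ ≈1844.67 reaches it, so n = 16.

16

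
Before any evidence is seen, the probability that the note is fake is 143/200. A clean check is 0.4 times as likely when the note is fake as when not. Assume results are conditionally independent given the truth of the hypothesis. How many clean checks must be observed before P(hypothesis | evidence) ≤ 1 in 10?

4

Prior odds: 0.715 ÷ 0.285 = 143/57.
Likelihood ratio per clean check = 0.4.
Target odds: 0.1 ÷ 0.9 = 1/9.
Need (143/57) × 0.4ⁿ ≤ 1/9, i.e. 0.4ⁿ ≤ 19/429.
0.4³ = 0.064 is still above 19/429 but 0.4⁴ = 0.0256 is at or below it, so n = 4.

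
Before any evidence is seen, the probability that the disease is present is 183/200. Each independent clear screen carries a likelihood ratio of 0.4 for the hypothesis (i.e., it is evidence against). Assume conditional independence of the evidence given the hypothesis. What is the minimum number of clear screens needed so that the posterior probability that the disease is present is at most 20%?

Prior odds: 0.915 ÷ 0.085 = 183/17.
Likelihood ratio per clear screen = 0.4.
Target posterior odds = 0.2/0.8 = 0.25.
Require 0.4ⁿ ≤ 0.25 ÷ (183/17) = 17/732.
0.4⁴ = 0.0256 is still above 17/732 but 0.4⁵ = 0.01024 is at or below it, so n = 5.

5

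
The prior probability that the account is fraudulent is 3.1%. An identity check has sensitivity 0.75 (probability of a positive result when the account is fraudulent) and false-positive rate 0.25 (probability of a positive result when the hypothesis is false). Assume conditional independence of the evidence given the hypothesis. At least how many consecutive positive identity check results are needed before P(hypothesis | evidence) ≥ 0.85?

Prior odds: 0.031 ÷ 0.969 = 31/969.
Likelihood ratio of a positive result = 0.75/0.25 = 3.
Target odds: 0.85 ÷ 0.15 = 17/3.
Require 3ⁿ ≥ 17/3 ÷ (31/969) = 5491/31.
3⁴ = 81 falls short of 5491/31 but 3⁵ = 243 reaches it, so n = 5.

5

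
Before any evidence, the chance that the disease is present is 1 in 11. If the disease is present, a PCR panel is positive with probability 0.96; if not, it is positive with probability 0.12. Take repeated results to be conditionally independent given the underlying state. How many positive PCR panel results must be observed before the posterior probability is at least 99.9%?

5

Prior odds = (1/11)/(10/11) = 0.1.
Likelihood ratio of a positive = 0.96/0.12 = 8.
Target odds: 0.999 ÷ 0.001 = 999.
Need 0.1 × 8ⁿ ≥ 999, i.e. 8ⁿ ≥ 9990.
8⁴ = 4096 falls short of 9990 but 8⁵ = 32768 reaches it, so n = 5.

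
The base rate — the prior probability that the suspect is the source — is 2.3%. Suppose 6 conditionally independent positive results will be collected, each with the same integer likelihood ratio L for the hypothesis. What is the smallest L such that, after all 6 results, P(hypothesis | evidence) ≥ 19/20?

Prior odds = 0.023/0.977 = 23/977.
Target odds = 0.95/0.05 = 19.
Need L⁶ ≥ 19 ÷ (23/977) = 18563/23.
3⁶ = 729 < 18563/23 ≤ 4096 = 4⁶, so L = 4.

4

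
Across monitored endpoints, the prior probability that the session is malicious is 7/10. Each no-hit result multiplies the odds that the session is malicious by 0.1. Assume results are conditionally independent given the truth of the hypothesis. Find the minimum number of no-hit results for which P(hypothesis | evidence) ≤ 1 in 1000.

Prior odds = 0.7/0.3 = 7/3.
Likelihood ratio per no-hit result = 0.1.
Target posterior odds = 0.001/0.999 = 1/999.
Need (7/3) × 0.1ⁿ ≤ 1/999, i.e. 0.1ⁿ ≤ 1/2331.
0.1³ = 0.001 is still above 1/2331 but 0.1⁴ = 0.0001 is at or below it, so n = 4.

4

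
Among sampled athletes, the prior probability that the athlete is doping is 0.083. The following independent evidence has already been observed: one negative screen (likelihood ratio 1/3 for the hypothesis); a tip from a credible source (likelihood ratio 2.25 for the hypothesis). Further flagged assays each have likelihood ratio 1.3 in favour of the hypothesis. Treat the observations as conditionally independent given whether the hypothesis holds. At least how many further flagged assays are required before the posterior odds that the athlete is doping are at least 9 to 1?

Prior odds = 0.083/0.917 = 83/917.
Combined Bayes factor of the evidence already in hand = (1/3) × 2.25 = 0.75.
Odds after that evidence = (83/917) × 0.75 = 249/3668.
Target odds = 9.
Need 1.3ⁿ ≥ 9 ÷ (249/3668) = 11004/83.
1.3¹⁸ ≈112.455 falls short of 11004/83 but 1.3¹⁹ ≈146.192 reaches it, so n = 19.

19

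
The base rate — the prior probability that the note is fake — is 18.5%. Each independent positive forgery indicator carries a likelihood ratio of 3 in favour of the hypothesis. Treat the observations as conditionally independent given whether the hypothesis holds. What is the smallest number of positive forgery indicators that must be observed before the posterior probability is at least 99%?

Prior odds: 0.185 ÷ 0.815 = 37/163.
Likelihood ratio per positive forgery indicator = 3.
Target posterior odds = 0.99/0.01 = 99.
Need (37/163) × 3ⁿ ≥ 99, i.e. 3ⁿ ≥ 16137/37.
3⁵ = 243 falls short of 16137/37 but 3⁶ = 729 reaches it, so n = 6.

6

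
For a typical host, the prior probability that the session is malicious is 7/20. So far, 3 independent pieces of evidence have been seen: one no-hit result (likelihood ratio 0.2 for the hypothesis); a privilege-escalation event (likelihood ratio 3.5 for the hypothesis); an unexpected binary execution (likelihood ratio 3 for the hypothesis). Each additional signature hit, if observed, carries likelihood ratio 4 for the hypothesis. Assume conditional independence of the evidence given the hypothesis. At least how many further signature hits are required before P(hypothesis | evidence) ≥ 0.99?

4

Prior odds = 0.35/0.65 = 7/13.
Combined Bayes factor of the evidence already in hand = 0.2 × 3.5 × 3 = 2.1.
Odds after that evidence = (7/13) × 2.1 = 147/130.
Target odds = 0.99/0.01 = 99.
Need 4ⁿ ≥ 99 ÷ (147/130) = 4290/49.
4³ = 64 falls short of 4290/49 but 4⁴ = 256 reaches it, so n = 4.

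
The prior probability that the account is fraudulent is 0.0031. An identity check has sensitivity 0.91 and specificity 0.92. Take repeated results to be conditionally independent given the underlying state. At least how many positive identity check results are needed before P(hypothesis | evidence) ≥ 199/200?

Prior odds = 0.0031/0.9969 = 31/9969.
False-positive rate = 1 − 0.92 = 0.08; likelihood ratio of a positive = 0.91/0.08 = 11.375.
Target odds: 0.995 ÷ 0.005 = 199.
Need (31/9969) × 11.375ⁿ ≥ 199, i.e. 11.375ⁿ ≥ 1983831/31.
11.375⁴ = 68574961/4096 falls short of 1983831/31 but 11.375⁵ ≈190439 reaches it, so n = 5.

5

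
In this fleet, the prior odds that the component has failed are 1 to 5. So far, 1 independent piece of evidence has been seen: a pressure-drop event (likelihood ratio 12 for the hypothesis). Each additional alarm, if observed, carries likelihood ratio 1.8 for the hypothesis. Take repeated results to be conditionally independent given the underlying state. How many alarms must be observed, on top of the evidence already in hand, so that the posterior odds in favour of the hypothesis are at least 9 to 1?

3

Prior odds = 0.2.
Bayes factor of the evidence already in hand = 12.
Odds after that evidence = 0.2 × 12 = 2.4.
Target odds = 9.
Need 1.8ⁿ ≥ 9 ÷ 2.4 = 3.75.
1.8² = 3.24 falls short of 3.75 but 1.8³ = 5.832 reaches it, so n = 3.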